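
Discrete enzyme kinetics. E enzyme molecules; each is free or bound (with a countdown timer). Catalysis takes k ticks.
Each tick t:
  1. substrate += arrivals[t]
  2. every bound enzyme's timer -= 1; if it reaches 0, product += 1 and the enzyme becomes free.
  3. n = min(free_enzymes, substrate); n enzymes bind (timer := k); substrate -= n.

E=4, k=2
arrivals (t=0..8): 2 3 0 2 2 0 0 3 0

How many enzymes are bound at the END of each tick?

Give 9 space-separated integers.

t=0: arr=2 -> substrate=0 bound=2 product=0
t=1: arr=3 -> substrate=1 bound=4 product=0
t=2: arr=0 -> substrate=0 bound=3 product=2
t=3: arr=2 -> substrate=0 bound=3 product=4
t=4: arr=2 -> substrate=0 bound=4 product=5
t=5: arr=0 -> substrate=0 bound=2 product=7
t=6: arr=0 -> substrate=0 bound=0 product=9
t=7: arr=3 -> substrate=0 bound=3 product=9
t=8: arr=0 -> substrate=0 bound=3 product=9

Answer: 2 4 3 3 4 2 0 3 3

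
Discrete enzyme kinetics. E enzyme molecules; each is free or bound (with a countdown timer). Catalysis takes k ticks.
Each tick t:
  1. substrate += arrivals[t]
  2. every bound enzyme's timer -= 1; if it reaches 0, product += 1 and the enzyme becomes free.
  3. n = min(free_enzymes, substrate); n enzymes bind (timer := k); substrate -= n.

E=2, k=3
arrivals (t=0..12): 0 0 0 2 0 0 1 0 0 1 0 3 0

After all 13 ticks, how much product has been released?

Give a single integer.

t=0: arr=0 -> substrate=0 bound=0 product=0
t=1: arr=0 -> substrate=0 bound=0 product=0
t=2: arr=0 -> substrate=0 bound=0 product=0
t=3: arr=2 -> substrate=0 bound=2 product=0
t=4: arr=0 -> substrate=0 bound=2 product=0
t=5: arr=0 -> substrate=0 bound=2 product=0
t=6: arr=1 -> substrate=0 bound=1 product=2
t=7: arr=0 -> substrate=0 bound=1 product=2
t=8: arr=0 -> substrate=0 bound=1 product=2
t=9: arr=1 -> substrate=0 bound=1 product=3
t=10: arr=0 -> substrate=0 bound=1 product=3
t=11: arr=3 -> substrate=2 bound=2 product=3
t=12: arr=0 -> substrate=1 bound=2 product=4

Answer: 4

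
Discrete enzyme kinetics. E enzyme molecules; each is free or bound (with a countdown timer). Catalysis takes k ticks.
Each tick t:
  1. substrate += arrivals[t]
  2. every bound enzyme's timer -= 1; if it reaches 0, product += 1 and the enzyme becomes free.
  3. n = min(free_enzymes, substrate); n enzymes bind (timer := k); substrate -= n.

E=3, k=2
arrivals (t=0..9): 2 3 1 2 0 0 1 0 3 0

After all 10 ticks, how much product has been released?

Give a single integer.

t=0: arr=2 -> substrate=0 bound=2 product=0
t=1: arr=3 -> substrate=2 bound=3 product=0
t=2: arr=1 -> substrate=1 bound=3 product=2
t=3: arr=2 -> substrate=2 bound=3 product=3
t=4: arr=0 -> substrate=0 bound=3 product=5
t=5: arr=0 -> substrate=0 bound=2 product=6
t=6: arr=1 -> substrate=0 bound=1 product=8
t=7: arr=0 -> substrate=0 bound=1 product=8
t=8: arr=3 -> substrate=0 bound=3 product=9
t=9: arr=0 -> substrate=0 bound=3 product=9

Answer: 9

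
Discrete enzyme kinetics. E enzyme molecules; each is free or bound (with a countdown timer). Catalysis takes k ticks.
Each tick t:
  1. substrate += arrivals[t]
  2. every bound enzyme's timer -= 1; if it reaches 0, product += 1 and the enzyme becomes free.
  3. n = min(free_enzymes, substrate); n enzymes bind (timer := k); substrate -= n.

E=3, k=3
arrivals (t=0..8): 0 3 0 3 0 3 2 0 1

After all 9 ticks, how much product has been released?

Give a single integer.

t=0: arr=0 -> substrate=0 bound=0 product=0
t=1: arr=3 -> substrate=0 bound=3 product=0
t=2: arr=0 -> substrate=0 bound=3 product=0
t=3: arr=3 -> substrate=3 bound=3 product=0
t=4: arr=0 -> substrate=0 bound=3 product=3
t=5: arr=3 -> substrate=3 bound=3 product=3
t=6: arr=2 -> substrate=5 bound=3 product=3
t=7: arr=0 -> substrate=2 bound=3 product=6
t=8: arr=1 -> substrate=3 bound=3 product=6

Answer: 6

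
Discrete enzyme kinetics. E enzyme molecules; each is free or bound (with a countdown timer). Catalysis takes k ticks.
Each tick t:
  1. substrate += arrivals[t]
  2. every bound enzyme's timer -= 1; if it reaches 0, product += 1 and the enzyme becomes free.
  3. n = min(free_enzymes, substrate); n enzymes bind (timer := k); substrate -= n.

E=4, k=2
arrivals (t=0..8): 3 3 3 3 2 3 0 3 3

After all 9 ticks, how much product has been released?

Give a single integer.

Answer: 15

Derivation:
t=0: arr=3 -> substrate=0 bound=3 product=0
t=1: arr=3 -> substrate=2 bound=4 product=0
t=2: arr=3 -> substrate=2 bound=4 product=3
t=3: arr=3 -> substrate=4 bound=4 product=4
t=4: arr=2 -> substrate=3 bound=4 product=7
t=5: arr=3 -> substrate=5 bound=4 product=8
t=6: arr=0 -> substrate=2 bound=4 product=11
t=7: arr=3 -> substrate=4 bound=4 product=12
t=8: arr=3 -> substrate=4 bound=4 product=15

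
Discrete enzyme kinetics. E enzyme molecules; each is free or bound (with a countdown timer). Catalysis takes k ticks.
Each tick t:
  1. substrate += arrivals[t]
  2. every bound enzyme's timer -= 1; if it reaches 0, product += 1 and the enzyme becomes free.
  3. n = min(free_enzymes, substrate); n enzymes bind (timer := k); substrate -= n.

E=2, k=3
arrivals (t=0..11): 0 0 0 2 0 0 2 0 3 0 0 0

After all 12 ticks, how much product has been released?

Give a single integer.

Answer: 4

Derivation:
t=0: arr=0 -> substrate=0 bound=0 product=0
t=1: arr=0 -> substrate=0 bound=0 product=0
t=2: arr=0 -> substrate=0 bound=0 product=0
t=3: arr=2 -> substrate=0 bound=2 product=0
t=4: arr=0 -> substrate=0 bound=2 product=0
t=5: arr=0 -> substrate=0 bound=2 product=0
t=6: arr=2 -> substrate=0 bound=2 product=2
t=7: arr=0 -> substrate=0 bound=2 product=2
t=8: arr=3 -> substrate=3 bound=2 product=2
t=9: arr=0 -> substrate=1 bound=2 product=4
t=10: arr=0 -> substrate=1 bound=2 product=4
t=11: arr=0 -> substrate=1 bound=2 product=4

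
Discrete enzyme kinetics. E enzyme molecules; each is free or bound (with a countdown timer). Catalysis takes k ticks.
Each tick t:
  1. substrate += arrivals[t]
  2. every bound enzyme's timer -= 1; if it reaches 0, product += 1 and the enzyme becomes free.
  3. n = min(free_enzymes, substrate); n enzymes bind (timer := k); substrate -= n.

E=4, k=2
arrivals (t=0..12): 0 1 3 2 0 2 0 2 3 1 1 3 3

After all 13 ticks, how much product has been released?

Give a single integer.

Answer: 15

Derivation:
t=0: arr=0 -> substrate=0 bound=0 product=0
t=1: arr=1 -> substrate=0 bound=1 product=0
t=2: arr=3 -> substrate=0 bound=4 product=0
t=3: arr=2 -> substrate=1 bound=4 product=1
t=4: arr=0 -> substrate=0 bound=2 product=4
t=5: arr=2 -> substrate=0 bound=3 product=5
t=6: arr=0 -> substrate=0 bound=2 product=6
t=7: arr=2 -> substrate=0 bound=2 product=8
t=8: arr=3 -> substrate=1 bound=4 product=8
t=9: arr=1 -> substrate=0 bound=4 product=10
t=10: arr=1 -> substrate=0 bound=3 product=12
t=11: arr=3 -> substrate=0 bound=4 product=14
t=12: arr=3 -> substrate=2 bound=4 product=15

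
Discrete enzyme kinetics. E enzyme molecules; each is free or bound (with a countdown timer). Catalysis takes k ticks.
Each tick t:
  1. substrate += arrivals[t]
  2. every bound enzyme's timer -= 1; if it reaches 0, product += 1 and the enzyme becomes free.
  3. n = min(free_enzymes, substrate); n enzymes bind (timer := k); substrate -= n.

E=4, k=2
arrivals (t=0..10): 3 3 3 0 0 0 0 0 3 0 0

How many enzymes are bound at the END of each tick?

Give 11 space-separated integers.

t=0: arr=3 -> substrate=0 bound=3 product=0
t=1: arr=3 -> substrate=2 bound=4 product=0
t=2: arr=3 -> substrate=2 bound=4 product=3
t=3: arr=0 -> substrate=1 bound=4 product=4
t=4: arr=0 -> substrate=0 bound=2 product=7
t=5: arr=0 -> substrate=0 bound=1 product=8
t=6: arr=0 -> substrate=0 bound=0 product=9
t=7: arr=0 -> substrate=0 bound=0 product=9
t=8: arr=3 -> substrate=0 bound=3 product=9
t=9: arr=0 -> substrate=0 bound=3 product=9
t=10: arr=0 -> substrate=0 bound=0 product=12

Answer: 3 4 4 4 2 1 0 0 3 3 0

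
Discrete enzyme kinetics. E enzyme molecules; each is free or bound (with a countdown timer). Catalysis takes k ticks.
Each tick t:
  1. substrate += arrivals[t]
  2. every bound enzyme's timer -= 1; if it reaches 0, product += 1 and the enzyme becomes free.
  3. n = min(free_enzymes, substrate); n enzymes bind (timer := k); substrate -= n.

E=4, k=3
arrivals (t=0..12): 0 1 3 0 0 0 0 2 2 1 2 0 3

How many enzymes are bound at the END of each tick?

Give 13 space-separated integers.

t=0: arr=0 -> substrate=0 bound=0 product=0
t=1: arr=1 -> substrate=0 bound=1 product=0
t=2: arr=3 -> substrate=0 bound=4 product=0
t=3: arr=0 -> substrate=0 bound=4 product=0
t=4: arr=0 -> substrate=0 bound=3 product=1
t=5: arr=0 -> substrate=0 bound=0 product=4
t=6: arr=0 -> substrate=0 bound=0 product=4
t=7: arr=2 -> substrate=0 bound=2 product=4
t=8: arr=2 -> substrate=0 bound=4 product=4
t=9: arr=1 -> substrate=1 bound=4 product=4
t=10: arr=2 -> substrate=1 bound=4 product=6
t=11: arr=0 -> substrate=0 bound=3 product=8
t=12: arr=3 -> substrate=2 bound=4 product=8

Answer: 0 1 4 4 3 0 0 2 4 4 4 3 4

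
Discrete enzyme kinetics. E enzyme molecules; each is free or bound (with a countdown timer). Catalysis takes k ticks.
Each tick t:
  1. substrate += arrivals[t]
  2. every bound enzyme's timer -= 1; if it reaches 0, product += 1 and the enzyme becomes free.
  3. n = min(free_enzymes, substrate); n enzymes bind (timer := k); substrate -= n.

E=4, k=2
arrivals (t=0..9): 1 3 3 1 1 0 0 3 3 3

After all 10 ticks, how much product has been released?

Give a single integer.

Answer: 12

Derivation:
t=0: arr=1 -> substrate=0 bound=1 product=0
t=1: arr=3 -> substrate=0 bound=4 product=0
t=2: arr=3 -> substrate=2 bound=4 product=1
t=3: arr=1 -> substrate=0 bound=4 product=4
t=4: arr=1 -> substrate=0 bound=4 product=5
t=5: arr=0 -> substrate=0 bound=1 product=8
t=6: arr=0 -> substrate=0 bound=0 product=9
t=7: arr=3 -> substrate=0 bound=3 product=9
t=8: arr=3 -> substrate=2 bound=4 product=9
t=9: arr=3 -> substrate=2 bound=4 product=12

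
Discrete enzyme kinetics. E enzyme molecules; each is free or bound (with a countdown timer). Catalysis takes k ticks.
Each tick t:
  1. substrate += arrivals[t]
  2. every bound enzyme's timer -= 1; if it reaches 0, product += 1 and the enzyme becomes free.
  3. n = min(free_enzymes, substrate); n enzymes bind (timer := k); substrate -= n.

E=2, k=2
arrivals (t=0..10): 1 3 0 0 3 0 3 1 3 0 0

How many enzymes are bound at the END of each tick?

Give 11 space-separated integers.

Answer: 1 2 2 2 2 2 2 2 2 2 2

Derivation:
t=0: arr=1 -> substrate=0 bound=1 product=0
t=1: arr=3 -> substrate=2 bound=2 product=0
t=2: arr=0 -> substrate=1 bound=2 product=1
t=3: arr=0 -> substrate=0 bound=2 product=2
t=4: arr=3 -> substrate=2 bound=2 product=3
t=5: arr=0 -> substrate=1 bound=2 product=4
t=6: arr=3 -> substrate=3 bound=2 product=5
t=7: arr=1 -> substrate=3 bound=2 product=6
t=8: arr=3 -> substrate=5 bound=2 product=7
t=9: arr=0 -> substrate=4 bound=2 product=8
t=10: arr=0 -> substrate=3 bound=2 product=9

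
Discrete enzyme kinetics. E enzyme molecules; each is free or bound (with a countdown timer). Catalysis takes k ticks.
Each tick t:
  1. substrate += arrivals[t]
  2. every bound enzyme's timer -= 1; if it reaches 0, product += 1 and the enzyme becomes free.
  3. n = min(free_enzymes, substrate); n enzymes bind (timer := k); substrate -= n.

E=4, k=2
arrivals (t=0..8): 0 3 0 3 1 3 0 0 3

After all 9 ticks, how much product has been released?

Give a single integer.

t=0: arr=0 -> substrate=0 bound=0 product=0
t=1: arr=3 -> substrate=0 bound=3 product=0
t=2: arr=0 -> substrate=0 bound=3 product=0
t=3: arr=3 -> substrate=0 bound=3 product=3
t=4: arr=1 -> substrate=0 bound=4 product=3
t=5: arr=3 -> substrate=0 bound=4 product=6
t=6: arr=0 -> substrate=0 bound=3 product=7
t=7: arr=0 -> substrate=0 bound=0 product=10
t=8: arr=3 -> substrate=0 bound=3 product=10

Answer: 10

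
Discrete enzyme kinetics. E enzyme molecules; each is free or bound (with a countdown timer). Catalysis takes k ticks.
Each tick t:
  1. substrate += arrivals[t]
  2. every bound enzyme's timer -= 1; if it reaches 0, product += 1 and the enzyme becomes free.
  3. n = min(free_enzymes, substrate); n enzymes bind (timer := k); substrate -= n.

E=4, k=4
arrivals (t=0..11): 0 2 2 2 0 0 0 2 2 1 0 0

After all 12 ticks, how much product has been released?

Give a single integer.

Answer: 8

Derivation:
t=0: arr=0 -> substrate=0 bound=0 product=0
t=1: arr=2 -> substrate=0 bound=2 product=0
t=2: arr=2 -> substrate=0 bound=4 product=0
t=3: arr=2 -> substrate=2 bound=4 product=0
t=4: arr=0 -> substrate=2 bound=4 product=0
t=5: arr=0 -> substrate=0 bound=4 product=2
t=6: arr=0 -> substrate=0 bound=2 product=4
t=7: arr=2 -> substrate=0 bound=4 product=4
t=8: arr=2 -> substrate=2 bound=4 product=4
t=9: arr=1 -> substrate=1 bound=4 product=6
t=10: arr=0 -> substrate=1 bound=4 product=6
t=11: arr=0 -> substrate=0 bound=3 product=8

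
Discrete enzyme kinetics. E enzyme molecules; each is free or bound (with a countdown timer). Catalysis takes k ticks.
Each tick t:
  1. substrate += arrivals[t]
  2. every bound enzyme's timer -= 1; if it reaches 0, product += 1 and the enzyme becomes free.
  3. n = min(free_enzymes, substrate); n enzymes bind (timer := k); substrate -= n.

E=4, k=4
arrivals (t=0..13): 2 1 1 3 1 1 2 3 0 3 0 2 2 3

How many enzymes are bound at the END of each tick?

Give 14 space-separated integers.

t=0: arr=2 -> substrate=0 bound=2 product=0
t=1: arr=1 -> substrate=0 bound=3 product=0
t=2: arr=1 -> substrate=0 bound=4 product=0
t=3: arr=3 -> substrate=3 bound=4 product=0
t=4: arr=1 -> substrate=2 bound=4 product=2
t=5: arr=1 -> substrate=2 bound=4 product=3
t=6: arr=2 -> substrate=3 bound=4 product=4
t=7: arr=3 -> substrate=6 bound=4 product=4
t=8: arr=0 -> substrate=4 bound=4 product=6
t=9: arr=3 -> substrate=6 bound=4 product=7
t=10: arr=0 -> substrate=5 bound=4 product=8
t=11: arr=2 -> substrate=7 bound=4 product=8
t=12: arr=2 -> substrate=7 bound=4 product=10
t=13: arr=3 -> substrate=9 bound=4 product=11

Answer: 2 3 4 4 4 4 4 4 4 4 4 4 4 4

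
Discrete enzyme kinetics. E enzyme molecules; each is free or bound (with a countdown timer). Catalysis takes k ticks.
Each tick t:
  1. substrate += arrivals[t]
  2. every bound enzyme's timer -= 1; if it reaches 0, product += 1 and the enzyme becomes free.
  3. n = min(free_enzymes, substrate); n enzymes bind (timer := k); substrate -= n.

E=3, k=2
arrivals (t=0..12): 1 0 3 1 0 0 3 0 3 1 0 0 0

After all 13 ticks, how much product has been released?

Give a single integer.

Answer: 12

Derivation:
t=0: arr=1 -> substrate=0 bound=1 product=0
t=1: arr=0 -> substrate=0 bound=1 product=0
t=2: arr=3 -> substrate=0 bound=3 product=1
t=3: arr=1 -> substrate=1 bound=3 product=1
t=4: arr=0 -> substrate=0 bound=1 product=4
t=5: arr=0 -> substrate=0 bound=1 product=4
t=6: arr=3 -> substrate=0 bound=3 product=5
t=7: arr=0 -> substrate=0 bound=3 product=5
t=8: arr=3 -> substrate=0 bound=3 product=8
t=9: arr=1 -> substrate=1 bound=3 product=8
t=10: arr=0 -> substrate=0 bound=1 product=11
t=11: arr=0 -> substrate=0 bound=1 product=11
t=12: arr=0 -> substrate=0 bound=0 product=12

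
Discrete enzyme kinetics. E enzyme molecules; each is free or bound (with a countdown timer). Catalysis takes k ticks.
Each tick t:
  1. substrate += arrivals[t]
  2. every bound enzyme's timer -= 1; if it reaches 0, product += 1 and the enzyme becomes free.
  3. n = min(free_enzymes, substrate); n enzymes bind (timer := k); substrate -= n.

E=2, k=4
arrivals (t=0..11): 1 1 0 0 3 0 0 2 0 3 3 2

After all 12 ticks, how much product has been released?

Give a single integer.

t=0: arr=1 -> substrate=0 bound=1 product=0
t=1: arr=1 -> substrate=0 bound=2 product=0
t=2: arr=0 -> substrate=0 bound=2 product=0
t=3: arr=0 -> substrate=0 bound=2 product=0
t=4: arr=3 -> substrate=2 bound=2 product=1
t=5: arr=0 -> substrate=1 bound=2 product=2
t=6: arr=0 -> substrate=1 bound=2 product=2
t=7: arr=2 -> substrate=3 bound=2 product=2
t=8: arr=0 -> substrate=2 bound=2 product=3
t=9: arr=3 -> substrate=4 bound=2 product=4
t=10: arr=3 -> substrate=7 bound=2 product=4
t=11: arr=2 -> substrate=9 bound=2 product=4

Answer: 4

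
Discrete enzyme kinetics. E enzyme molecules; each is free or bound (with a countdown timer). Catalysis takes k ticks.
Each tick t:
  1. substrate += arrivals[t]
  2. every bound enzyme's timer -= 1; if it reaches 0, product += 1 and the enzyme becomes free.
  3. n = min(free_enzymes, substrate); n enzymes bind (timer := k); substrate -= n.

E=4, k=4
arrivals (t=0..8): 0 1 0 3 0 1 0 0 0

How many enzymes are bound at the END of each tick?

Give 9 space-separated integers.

Answer: 0 1 1 4 4 4 4 1 1

Derivation:
t=0: arr=0 -> substrate=0 bound=0 product=0
t=1: arr=1 -> substrate=0 bound=1 product=0
t=2: arr=0 -> substrate=0 bound=1 product=0
t=3: arr=3 -> substrate=0 bound=4 product=0
t=4: arr=0 -> substrate=0 bound=4 product=0
t=5: arr=1 -> substrate=0 bound=4 product=1
t=6: arr=0 -> substrate=0 bound=4 product=1
t=7: arr=0 -> substrate=0 bound=1 product=4
t=8: arr=0 -> substrate=0 bound=1 product=4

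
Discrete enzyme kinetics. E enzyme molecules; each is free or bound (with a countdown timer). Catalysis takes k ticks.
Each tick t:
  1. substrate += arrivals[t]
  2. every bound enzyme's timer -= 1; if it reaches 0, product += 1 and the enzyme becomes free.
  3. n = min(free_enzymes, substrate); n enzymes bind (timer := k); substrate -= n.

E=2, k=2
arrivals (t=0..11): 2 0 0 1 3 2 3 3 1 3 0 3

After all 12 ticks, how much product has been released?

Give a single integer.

t=0: arr=2 -> substrate=0 bound=2 product=0
t=1: arr=0 -> substrate=0 bound=2 product=0
t=2: arr=0 -> substrate=0 bound=0 product=2
t=3: arr=1 -> substrate=0 bound=1 product=2
t=4: arr=3 -> substrate=2 bound=2 product=2
t=5: arr=2 -> substrate=3 bound=2 product=3
t=6: arr=3 -> substrate=5 bound=2 product=4
t=7: arr=3 -> substrate=7 bound=2 product=5
t=8: arr=1 -> substrate=7 bound=2 product=6
t=9: arr=3 -> substrate=9 bound=2 product=7
t=10: arr=0 -> substrate=8 bound=2 product=8
t=11: arr=3 -> substrate=10 bound=2 product=9

Answer: 9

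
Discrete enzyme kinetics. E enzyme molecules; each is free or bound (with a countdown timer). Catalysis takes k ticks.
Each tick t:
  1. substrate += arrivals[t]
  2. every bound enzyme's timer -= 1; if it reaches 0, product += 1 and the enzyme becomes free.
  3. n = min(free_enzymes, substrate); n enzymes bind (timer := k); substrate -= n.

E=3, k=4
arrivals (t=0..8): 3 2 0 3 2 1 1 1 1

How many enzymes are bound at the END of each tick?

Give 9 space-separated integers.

t=0: arr=3 -> substrate=0 bound=3 product=0
t=1: arr=2 -> substrate=2 bound=3 product=0
t=2: arr=0 -> substrate=2 bound=3 product=0
t=3: arr=3 -> substrate=5 bound=3 product=0
t=4: arr=2 -> substrate=4 bound=3 product=3
t=5: arr=1 -> substrate=5 bound=3 product=3
t=6: arr=1 -> substrate=6 bound=3 product=3
t=7: arr=1 -> substrate=7 bound=3 product=3
t=8: arr=1 -> substrate=5 bound=3 product=6

Answer: 3 3 3 3 3 3 3 3 3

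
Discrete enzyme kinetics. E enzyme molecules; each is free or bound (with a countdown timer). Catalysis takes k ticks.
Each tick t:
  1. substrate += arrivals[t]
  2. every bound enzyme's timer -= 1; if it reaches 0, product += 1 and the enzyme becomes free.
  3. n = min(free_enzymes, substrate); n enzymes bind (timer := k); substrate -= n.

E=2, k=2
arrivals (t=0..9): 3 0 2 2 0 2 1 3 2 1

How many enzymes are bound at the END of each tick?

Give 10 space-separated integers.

t=0: arr=3 -> substrate=1 bound=2 product=0
t=1: arr=0 -> substrate=1 bound=2 product=0
t=2: arr=2 -> substrate=1 bound=2 product=2
t=3: arr=2 -> substrate=3 bound=2 product=2
t=4: arr=0 -> substrate=1 bound=2 product=4
t=5: arr=2 -> substrate=3 bound=2 product=4
t=6: arr=1 -> substrate=2 bound=2 product=6
t=7: arr=3 -> substrate=5 bound=2 product=6
t=8: arr=2 -> substrate=5 bound=2 product=8
t=9: arr=1 -> substrate=6 bound=2 product=8

Answer: 2 2 2 2 2 2 2 2 2 2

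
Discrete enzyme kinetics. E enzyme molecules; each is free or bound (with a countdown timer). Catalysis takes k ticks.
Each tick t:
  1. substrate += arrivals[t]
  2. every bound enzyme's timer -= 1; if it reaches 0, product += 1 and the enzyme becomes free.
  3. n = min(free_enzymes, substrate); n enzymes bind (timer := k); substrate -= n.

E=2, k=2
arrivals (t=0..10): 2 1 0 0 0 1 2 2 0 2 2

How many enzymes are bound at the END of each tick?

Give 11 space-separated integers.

Answer: 2 2 1 1 0 1 2 2 2 2 2

Derivation:
t=0: arr=2 -> substrate=0 bound=2 product=0
t=1: arr=1 -> substrate=1 bound=2 product=0
t=2: arr=0 -> substrate=0 bound=1 product=2
t=3: arr=0 -> substrate=0 bound=1 product=2
t=4: arr=0 -> substrate=0 bound=0 product=3
t=5: arr=1 -> substrate=0 bound=1 product=3
t=6: arr=2 -> substrate=1 bound=2 product=3
t=7: arr=2 -> substrate=2 bound=2 product=4
t=8: arr=0 -> substrate=1 bound=2 product=5
t=9: arr=2 -> substrate=2 bound=2 product=6
t=10: arr=2 -> substrate=3 bound=2 product=7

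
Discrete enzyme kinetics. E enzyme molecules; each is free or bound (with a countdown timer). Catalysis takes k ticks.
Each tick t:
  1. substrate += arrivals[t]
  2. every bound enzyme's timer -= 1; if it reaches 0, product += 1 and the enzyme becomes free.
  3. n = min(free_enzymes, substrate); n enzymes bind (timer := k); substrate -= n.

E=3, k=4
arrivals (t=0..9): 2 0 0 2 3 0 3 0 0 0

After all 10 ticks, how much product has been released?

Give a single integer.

t=0: arr=2 -> substrate=0 bound=2 product=0
t=1: arr=0 -> substrate=0 bound=2 product=0
t=2: arr=0 -> substrate=0 bound=2 product=0
t=3: arr=2 -> substrate=1 bound=3 product=0
t=4: arr=3 -> substrate=2 bound=3 product=2
t=5: arr=0 -> substrate=2 bound=3 product=2
t=6: arr=3 -> substrate=5 bound=3 product=2
t=7: arr=0 -> substrate=4 bound=3 product=3
t=8: arr=0 -> substrate=2 bound=3 product=5
t=9: arr=0 -> substrate=2 bound=3 product=5

Answer: 5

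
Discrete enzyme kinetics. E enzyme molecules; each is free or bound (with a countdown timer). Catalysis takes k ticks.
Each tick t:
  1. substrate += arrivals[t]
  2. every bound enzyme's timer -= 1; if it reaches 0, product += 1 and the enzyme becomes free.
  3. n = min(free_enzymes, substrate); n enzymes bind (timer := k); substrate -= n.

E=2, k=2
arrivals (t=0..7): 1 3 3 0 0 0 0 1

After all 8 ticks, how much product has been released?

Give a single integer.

t=0: arr=1 -> substrate=0 bound=1 product=0
t=1: arr=3 -> substrate=2 bound=2 product=0
t=2: arr=3 -> substrate=4 bound=2 product=1
t=3: arr=0 -> substrate=3 bound=2 product=2
t=4: arr=0 -> substrate=2 bound=2 product=3
t=5: arr=0 -> substrate=1 bound=2 product=4
t=6: arr=0 -> substrate=0 bound=2 product=5
t=7: arr=1 -> substrate=0 bound=2 product=6

Answer: 6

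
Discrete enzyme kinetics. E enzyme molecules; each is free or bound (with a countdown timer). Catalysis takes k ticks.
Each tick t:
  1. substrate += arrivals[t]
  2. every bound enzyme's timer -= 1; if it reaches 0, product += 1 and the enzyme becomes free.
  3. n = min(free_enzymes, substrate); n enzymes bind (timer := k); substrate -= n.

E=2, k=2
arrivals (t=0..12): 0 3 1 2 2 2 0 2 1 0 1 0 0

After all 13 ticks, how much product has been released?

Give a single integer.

t=0: arr=0 -> substrate=0 bound=0 product=0
t=1: arr=3 -> substrate=1 bound=2 product=0
t=2: arr=1 -> substrate=2 bound=2 product=0
t=3: arr=2 -> substrate=2 bound=2 product=2
t=4: arr=2 -> substrate=4 bound=2 product=2
t=5: arr=2 -> substrate=4 bound=2 product=4
t=6: arr=0 -> substrate=4 bound=2 product=4
t=7: arr=2 -> substrate=4 bound=2 product=6
t=8: arr=1 -> substrate=5 bound=2 product=6
t=9: arr=0 -> substrate=3 bound=2 product=8
t=10: arr=1 -> substrate=4 bound=2 product=8
t=11: arr=0 -> substrate=2 bound=2 product=10
t=12: arr=0 -> substrate=2 bound=2 product=10

Answer: 10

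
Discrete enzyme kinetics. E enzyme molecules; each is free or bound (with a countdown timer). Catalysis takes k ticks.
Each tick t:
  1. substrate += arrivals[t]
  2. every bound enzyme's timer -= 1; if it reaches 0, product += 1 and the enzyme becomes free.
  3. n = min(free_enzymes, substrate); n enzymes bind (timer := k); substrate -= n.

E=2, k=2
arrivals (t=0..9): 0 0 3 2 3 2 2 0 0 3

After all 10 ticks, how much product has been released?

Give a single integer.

Answer: 6

Derivation:
t=0: arr=0 -> substrate=0 bound=0 product=0
t=1: arr=0 -> substrate=0 bound=0 product=0
t=2: arr=3 -> substrate=1 bound=2 product=0
t=3: arr=2 -> substrate=3 bound=2 product=0
t=4: arr=3 -> substrate=4 bound=2 product=2
t=5: arr=2 -> substrate=6 bound=2 product=2
t=6: arr=2 -> substrate=6 bound=2 product=4
t=7: arr=0 -> substrate=6 bound=2 product=4
t=8: arr=0 -> substrate=4 bound=2 product=6
t=9: arr=3 -> substrate=7 bound=2 product=6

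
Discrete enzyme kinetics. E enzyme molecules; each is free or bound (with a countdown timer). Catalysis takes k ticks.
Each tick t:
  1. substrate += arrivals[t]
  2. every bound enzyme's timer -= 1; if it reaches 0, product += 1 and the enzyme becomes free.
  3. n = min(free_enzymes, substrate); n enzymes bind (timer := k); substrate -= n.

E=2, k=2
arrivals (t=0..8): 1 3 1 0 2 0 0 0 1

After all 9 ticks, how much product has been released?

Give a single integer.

Answer: 7

Derivation:
t=0: arr=1 -> substrate=0 bound=1 product=0
t=1: arr=3 -> substrate=2 bound=2 product=0
t=2: arr=1 -> substrate=2 bound=2 product=1
t=3: arr=0 -> substrate=1 bound=2 product=2
t=4: arr=2 -> substrate=2 bound=2 product=3
t=5: arr=0 -> substrate=1 bound=2 product=4
t=6: arr=0 -> substrate=0 bound=2 product=5
t=7: arr=0 -> substrate=0 bound=1 product=6
t=8: arr=1 -> substrate=0 bound=1 product=7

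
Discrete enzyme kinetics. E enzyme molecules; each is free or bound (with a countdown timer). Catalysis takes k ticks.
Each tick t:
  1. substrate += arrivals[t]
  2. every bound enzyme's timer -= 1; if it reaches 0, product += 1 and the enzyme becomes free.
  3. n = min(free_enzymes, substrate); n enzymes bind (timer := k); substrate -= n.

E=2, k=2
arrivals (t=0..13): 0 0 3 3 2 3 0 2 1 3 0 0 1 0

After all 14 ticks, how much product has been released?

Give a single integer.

Answer: 10

Derivation:
t=0: arr=0 -> substrate=0 bound=0 product=0
t=1: arr=0 -> substrate=0 bound=0 product=0
t=2: arr=3 -> substrate=1 bound=2 product=0
t=3: arr=3 -> substrate=4 bound=2 product=0
t=4: arr=2 -> substrate=4 bound=2 product=2
t=5: arr=3 -> substrate=7 bound=2 product=2
t=6: arr=0 -> substrate=5 bound=2 product=4
t=7: arr=2 -> substrate=7 bound=2 product=4
t=8: arr=1 -> substrate=6 bound=2 product=6
t=9: arr=3 -> substrate=9 bound=2 product=6
t=10: arr=0 -> substrate=7 bound=2 product=8
t=11: arr=0 -> substrate=7 bound=2 product=8
t=12: arr=1 -> substrate=6 bound=2 product=10
t=13: arr=0 -> substrate=6 bound=2 product=10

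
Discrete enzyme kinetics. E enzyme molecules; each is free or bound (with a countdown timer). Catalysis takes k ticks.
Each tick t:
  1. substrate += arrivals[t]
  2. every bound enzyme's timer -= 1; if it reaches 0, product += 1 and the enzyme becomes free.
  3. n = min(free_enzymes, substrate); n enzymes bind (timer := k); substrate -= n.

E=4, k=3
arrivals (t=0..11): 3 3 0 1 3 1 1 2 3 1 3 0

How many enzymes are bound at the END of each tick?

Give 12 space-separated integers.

t=0: arr=3 -> substrate=0 bound=3 product=0
t=1: arr=3 -> substrate=2 bound=4 product=0
t=2: arr=0 -> substrate=2 bound=4 product=0
t=3: arr=1 -> substrate=0 bound=4 product=3
t=4: arr=3 -> substrate=2 bound=4 product=4
t=5: arr=1 -> substrate=3 bound=4 product=4
t=6: arr=1 -> substrate=1 bound=4 product=7
t=7: arr=2 -> substrate=2 bound=4 product=8
t=8: arr=3 -> substrate=5 bound=4 product=8
t=9: arr=1 -> substrate=3 bound=4 product=11
t=10: arr=3 -> substrate=5 bound=4 product=12
t=11: arr=0 -> substrate=5 bound=4 product=12

Answer: 3 4 4 4 4 4 4 4 4 4 4 4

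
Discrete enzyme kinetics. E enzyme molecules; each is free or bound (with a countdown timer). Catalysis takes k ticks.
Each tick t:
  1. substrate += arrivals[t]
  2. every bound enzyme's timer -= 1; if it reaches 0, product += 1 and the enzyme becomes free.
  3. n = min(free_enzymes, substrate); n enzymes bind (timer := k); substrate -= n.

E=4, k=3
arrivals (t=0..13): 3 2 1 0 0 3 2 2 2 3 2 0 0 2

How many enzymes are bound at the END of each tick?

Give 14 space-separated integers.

Answer: 3 4 4 3 2 4 4 4 4 4 4 4 4 4

Derivation:
t=0: arr=3 -> substrate=0 bound=3 product=0
t=1: arr=2 -> substrate=1 bound=4 product=0
t=2: arr=1 -> substrate=2 bound=4 product=0
t=3: arr=0 -> substrate=0 bound=3 product=3
t=4: arr=0 -> substrate=0 bound=2 product=4
t=5: arr=3 -> substrate=1 bound=4 product=4
t=6: arr=2 -> substrate=1 bound=4 product=6
t=7: arr=2 -> substrate=3 bound=4 product=6
t=8: arr=2 -> substrate=3 bound=4 product=8
t=9: arr=3 -> substrate=4 bound=4 product=10
t=10: arr=2 -> substrate=6 bound=4 product=10
t=11: arr=0 -> substrate=4 bound=4 product=12
t=12: arr=0 -> substrate=2 bound=4 product=14
t=13: arr=2 -> substrate=4 bound=4 product=14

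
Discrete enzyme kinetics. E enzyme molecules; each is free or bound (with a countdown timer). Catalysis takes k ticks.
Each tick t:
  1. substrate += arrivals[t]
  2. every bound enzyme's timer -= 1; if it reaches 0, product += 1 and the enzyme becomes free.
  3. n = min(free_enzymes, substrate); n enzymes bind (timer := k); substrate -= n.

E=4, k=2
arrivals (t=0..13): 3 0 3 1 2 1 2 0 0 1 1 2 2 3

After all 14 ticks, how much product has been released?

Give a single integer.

Answer: 16

Derivation:
t=0: arr=3 -> substrate=0 bound=3 product=0
t=1: arr=0 -> substrate=0 bound=3 product=0
t=2: arr=3 -> substrate=0 bound=3 product=3
t=3: arr=1 -> substrate=0 bound=4 product=3
t=4: arr=2 -> substrate=0 bound=3 product=6
t=5: arr=1 -> substrate=0 bound=3 product=7
t=6: arr=2 -> substrate=0 bound=3 product=9
t=7: arr=0 -> substrate=0 bound=2 product=10
t=8: arr=0 -> substrate=0 bound=0 product=12
t=9: arr=1 -> substrate=0 bound=1 product=12
t=10: arr=1 -> substrate=0 bound=2 product=12
t=11: arr=2 -> substrate=0 bound=3 product=13
t=12: arr=2 -> substrate=0 bound=4 product=14
t=13: arr=3 -> substrate=1 bound=4 product=16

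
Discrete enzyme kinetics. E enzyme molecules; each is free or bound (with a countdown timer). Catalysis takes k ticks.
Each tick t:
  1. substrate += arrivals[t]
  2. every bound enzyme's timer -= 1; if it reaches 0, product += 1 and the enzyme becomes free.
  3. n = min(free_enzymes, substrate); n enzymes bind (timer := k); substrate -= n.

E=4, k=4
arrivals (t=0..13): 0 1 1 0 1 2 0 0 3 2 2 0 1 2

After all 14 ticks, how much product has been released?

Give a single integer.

Answer: 9

Derivation:
t=0: arr=0 -> substrate=0 bound=0 product=0
t=1: arr=1 -> substrate=0 bound=1 product=0
t=2: arr=1 -> substrate=0 bound=2 product=0
t=3: arr=0 -> substrate=0 bound=2 product=0
t=4: arr=1 -> substrate=0 bound=3 product=0
t=5: arr=2 -> substrate=0 bound=4 product=1
t=6: arr=0 -> substrate=0 bound=3 product=2
t=7: arr=0 -> substrate=0 bound=3 product=2
t=8: arr=3 -> substrate=1 bound=4 product=3
t=9: arr=2 -> substrate=1 bound=4 product=5
t=10: arr=2 -> substrate=3 bound=4 product=5
t=11: arr=0 -> substrate=3 bound=4 product=5
t=12: arr=1 -> substrate=2 bound=4 product=7
t=13: arr=2 -> substrate=2 bound=4 product=9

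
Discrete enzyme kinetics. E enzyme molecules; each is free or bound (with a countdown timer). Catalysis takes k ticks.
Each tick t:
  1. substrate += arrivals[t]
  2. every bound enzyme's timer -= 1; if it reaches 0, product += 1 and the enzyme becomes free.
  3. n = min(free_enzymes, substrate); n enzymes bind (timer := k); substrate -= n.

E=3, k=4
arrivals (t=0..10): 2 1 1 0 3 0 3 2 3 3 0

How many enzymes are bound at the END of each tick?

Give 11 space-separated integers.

t=0: arr=2 -> substrate=0 bound=2 product=0
t=1: arr=1 -> substrate=0 bound=3 product=0
t=2: arr=1 -> substrate=1 bound=3 product=0
t=3: arr=0 -> substrate=1 bound=3 product=0
t=4: arr=3 -> substrate=2 bound=3 product=2
t=5: arr=0 -> substrate=1 bound=3 product=3
t=6: arr=3 -> substrate=4 bound=3 product=3
t=7: arr=2 -> substrate=6 bound=3 product=3
t=8: arr=3 -> substrate=7 bound=3 product=5
t=9: arr=3 -> substrate=9 bound=3 product=6
t=10: arr=0 -> substrate=9 bound=3 product=6

Answer: 2 3 3 3 3 3 3 3 3 3 3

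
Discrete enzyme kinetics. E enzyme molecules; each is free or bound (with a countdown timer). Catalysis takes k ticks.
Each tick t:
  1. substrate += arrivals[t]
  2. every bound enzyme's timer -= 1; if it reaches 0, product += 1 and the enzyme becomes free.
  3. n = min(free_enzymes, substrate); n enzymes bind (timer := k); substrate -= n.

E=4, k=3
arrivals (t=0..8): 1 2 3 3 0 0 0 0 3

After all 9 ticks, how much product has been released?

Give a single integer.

t=0: arr=1 -> substrate=0 bound=1 product=0
t=1: arr=2 -> substrate=0 bound=3 product=0
t=2: arr=3 -> substrate=2 bound=4 product=0
t=3: arr=3 -> substrate=4 bound=4 product=1
t=4: arr=0 -> substrate=2 bound=4 product=3
t=5: arr=0 -> substrate=1 bound=4 product=4
t=6: arr=0 -> substrate=0 bound=4 product=5
t=7: arr=0 -> substrate=0 bound=2 product=7
t=8: arr=3 -> substrate=0 bound=4 product=8

Answer: 8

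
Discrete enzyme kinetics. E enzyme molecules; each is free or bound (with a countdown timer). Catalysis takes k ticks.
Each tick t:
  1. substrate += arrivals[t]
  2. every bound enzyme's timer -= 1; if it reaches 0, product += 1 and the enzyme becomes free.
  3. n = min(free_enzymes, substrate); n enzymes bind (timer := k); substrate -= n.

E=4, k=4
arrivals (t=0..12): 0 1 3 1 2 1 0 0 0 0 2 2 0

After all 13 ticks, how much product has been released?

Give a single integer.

t=0: arr=0 -> substrate=0 bound=0 product=0
t=1: arr=1 -> substrate=0 bound=1 product=0
t=2: arr=3 -> substrate=0 bound=4 product=0
t=3: arr=1 -> substrate=1 bound=4 product=0
t=4: arr=2 -> substrate=3 bound=4 product=0
t=5: arr=1 -> substrate=3 bound=4 product=1
t=6: arr=0 -> substrate=0 bound=4 product=4
t=7: arr=0 -> substrate=0 bound=4 product=4
t=8: arr=0 -> substrate=0 bound=4 product=4
t=9: arr=0 -> substrate=0 bound=3 product=5
t=10: arr=2 -> substrate=0 bound=2 product=8
t=11: arr=2 -> substrate=0 bound=4 product=8
t=12: arr=0 -> substrate=0 bound=4 product=8

Answer: 8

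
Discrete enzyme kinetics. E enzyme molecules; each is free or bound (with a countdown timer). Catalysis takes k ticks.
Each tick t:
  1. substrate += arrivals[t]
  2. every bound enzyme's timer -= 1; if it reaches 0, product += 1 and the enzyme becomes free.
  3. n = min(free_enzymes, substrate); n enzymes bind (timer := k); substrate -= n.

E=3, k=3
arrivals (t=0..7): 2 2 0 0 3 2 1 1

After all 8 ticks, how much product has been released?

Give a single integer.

Answer: 6

Derivation:
t=0: arr=2 -> substrate=0 bound=2 product=0
t=1: arr=2 -> substrate=1 bound=3 product=0
t=2: arr=0 -> substrate=1 bound=3 product=0
t=3: arr=0 -> substrate=0 bound=2 product=2
t=4: arr=3 -> substrate=1 bound=3 product=3
t=5: arr=2 -> substrate=3 bound=3 product=3
t=6: arr=1 -> substrate=3 bound=3 product=4
t=7: arr=1 -> substrate=2 bound=3 product=6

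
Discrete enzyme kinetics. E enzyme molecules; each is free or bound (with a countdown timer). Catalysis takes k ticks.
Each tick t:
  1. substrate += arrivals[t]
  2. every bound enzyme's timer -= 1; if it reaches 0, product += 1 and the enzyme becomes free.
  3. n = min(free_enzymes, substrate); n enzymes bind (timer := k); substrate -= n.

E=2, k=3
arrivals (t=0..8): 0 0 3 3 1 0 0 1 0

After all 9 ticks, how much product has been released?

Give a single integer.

Answer: 4

Derivation:
t=0: arr=0 -> substrate=0 bound=0 product=0
t=1: arr=0 -> substrate=0 bound=0 product=0
t=2: arr=3 -> substrate=1 bound=2 product=0
t=3: arr=3 -> substrate=4 bound=2 product=0
t=4: arr=1 -> substrate=5 bound=2 product=0
t=5: arr=0 -> substrate=3 bound=2 product=2
t=6: arr=0 -> substrate=3 bound=2 product=2
t=7: arr=1 -> substrate=4 bound=2 product=2
t=8: arr=0 -> substrate=2 bound=2 product=4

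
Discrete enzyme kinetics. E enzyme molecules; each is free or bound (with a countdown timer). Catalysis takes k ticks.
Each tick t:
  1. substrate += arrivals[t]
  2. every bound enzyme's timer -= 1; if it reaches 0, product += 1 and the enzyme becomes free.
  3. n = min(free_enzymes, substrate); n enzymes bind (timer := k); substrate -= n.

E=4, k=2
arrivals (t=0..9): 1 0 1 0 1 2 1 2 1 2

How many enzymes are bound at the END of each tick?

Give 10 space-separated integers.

Answer: 1 1 1 1 1 3 3 3 3 3

Derivation:
t=0: arr=1 -> substrate=0 bound=1 product=0
t=1: arr=0 -> substrate=0 bound=1 product=0
t=2: arr=1 -> substrate=0 bound=1 product=1
t=3: arr=0 -> substrate=0 bound=1 product=1
t=4: arr=1 -> substrate=0 bound=1 product=2
t=5: arr=2 -> substrate=0 bound=3 product=2
t=6: arr=1 -> substrate=0 bound=3 product=3
t=7: arr=2 -> substrate=0 bound=3 product=5
t=8: arr=1 -> substrate=0 bound=3 product=6
t=9: arr=2 -> substrate=0 bound=3 product=8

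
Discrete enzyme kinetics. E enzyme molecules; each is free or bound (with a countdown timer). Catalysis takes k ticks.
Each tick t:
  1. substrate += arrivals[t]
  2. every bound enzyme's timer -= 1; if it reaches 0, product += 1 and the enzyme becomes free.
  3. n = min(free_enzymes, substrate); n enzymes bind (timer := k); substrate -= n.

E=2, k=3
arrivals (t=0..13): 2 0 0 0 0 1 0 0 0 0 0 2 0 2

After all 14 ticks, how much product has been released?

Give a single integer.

Answer: 3

Derivation:
t=0: arr=2 -> substrate=0 bound=2 product=0
t=1: arr=0 -> substrate=0 bound=2 product=0
t=2: arr=0 -> substrate=0 bound=2 product=0
t=3: arr=0 -> substrate=0 bound=0 product=2
t=4: arr=0 -> substrate=0 bound=0 product=2
t=5: arr=1 -> substrate=0 bound=1 product=2
t=6: arr=0 -> substrate=0 bound=1 product=2
t=7: arr=0 -> substrate=0 bound=1 product=2
t=8: arr=0 -> substrate=0 bound=0 product=3
t=9: arr=0 -> substrate=0 bound=0 product=3
t=10: arr=0 -> substrate=0 bound=0 product=3
t=11: arr=2 -> substrate=0 bound=2 product=3
t=12: arr=0 -> substrate=0 bound=2 product=3
t=13: arr=2 -> substrate=2 bound=2 product=3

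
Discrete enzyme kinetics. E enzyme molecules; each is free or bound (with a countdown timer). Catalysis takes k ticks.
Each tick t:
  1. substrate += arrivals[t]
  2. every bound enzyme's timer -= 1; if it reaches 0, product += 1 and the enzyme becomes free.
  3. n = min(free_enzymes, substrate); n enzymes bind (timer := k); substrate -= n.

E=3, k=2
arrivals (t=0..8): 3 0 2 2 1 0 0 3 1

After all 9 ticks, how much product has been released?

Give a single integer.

Answer: 8

Derivation:
t=0: arr=3 -> substrate=0 bound=3 product=0
t=1: arr=0 -> substrate=0 bound=3 product=0
t=2: arr=2 -> substrate=0 bound=2 product=3
t=3: arr=2 -> substrate=1 bound=3 product=3
t=4: arr=1 -> substrate=0 bound=3 product=5
t=5: arr=0 -> substrate=0 bound=2 product=6
t=6: arr=0 -> substrate=0 bound=0 product=8
t=7: arr=3 -> substrate=0 bound=3 product=8
t=8: arr=1 -> substrate=1 bound=3 product=8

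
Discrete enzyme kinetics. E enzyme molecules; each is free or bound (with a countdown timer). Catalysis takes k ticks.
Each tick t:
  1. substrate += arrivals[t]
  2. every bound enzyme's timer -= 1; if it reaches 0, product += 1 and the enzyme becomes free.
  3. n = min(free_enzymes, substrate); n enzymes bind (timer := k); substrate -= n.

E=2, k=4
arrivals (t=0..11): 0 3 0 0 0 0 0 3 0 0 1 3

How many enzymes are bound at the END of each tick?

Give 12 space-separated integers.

Answer: 0 2 2 2 2 1 1 2 2 2 2 2

Derivation:
t=0: arr=0 -> substrate=0 bound=0 product=0
t=1: arr=3 -> substrate=1 bound=2 product=0
t=2: arr=0 -> substrate=1 bound=2 product=0
t=3: arr=0 -> substrate=1 bound=2 product=0
t=4: arr=0 -> substrate=1 bound=2 product=0
t=5: arr=0 -> substrate=0 bound=1 product=2
t=6: arr=0 -> substrate=0 bound=1 product=2
t=7: arr=3 -> substrate=2 bound=2 product=2
t=8: arr=0 -> substrate=2 bound=2 product=2
t=9: arr=0 -> substrate=1 bound=2 product=3
t=10: arr=1 -> substrate=2 bound=2 product=3
t=11: arr=3 -> substrate=4 bound=2 product=4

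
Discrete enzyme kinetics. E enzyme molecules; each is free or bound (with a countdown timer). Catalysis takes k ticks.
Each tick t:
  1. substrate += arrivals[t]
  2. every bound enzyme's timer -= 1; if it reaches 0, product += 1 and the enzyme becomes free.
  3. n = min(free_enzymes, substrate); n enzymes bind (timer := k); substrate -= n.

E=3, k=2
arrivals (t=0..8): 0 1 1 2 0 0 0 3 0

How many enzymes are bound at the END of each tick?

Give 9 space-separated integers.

Answer: 0 1 2 3 2 0 0 3 3

Derivation:
t=0: arr=0 -> substrate=0 bound=0 product=0
t=1: arr=1 -> substrate=0 bound=1 product=0
t=2: arr=1 -> substrate=0 bound=2 product=0
t=3: arr=2 -> substrate=0 bound=3 product=1
t=4: arr=0 -> substrate=0 bound=2 product=2
t=5: arr=0 -> substrate=0 bound=0 product=4
t=6: arr=0 -> substrate=0 bound=0 product=4
t=7: arr=3 -> substrate=0 bound=3 product=4
t=8: arr=0 -> substrate=0 bound=3 product=4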